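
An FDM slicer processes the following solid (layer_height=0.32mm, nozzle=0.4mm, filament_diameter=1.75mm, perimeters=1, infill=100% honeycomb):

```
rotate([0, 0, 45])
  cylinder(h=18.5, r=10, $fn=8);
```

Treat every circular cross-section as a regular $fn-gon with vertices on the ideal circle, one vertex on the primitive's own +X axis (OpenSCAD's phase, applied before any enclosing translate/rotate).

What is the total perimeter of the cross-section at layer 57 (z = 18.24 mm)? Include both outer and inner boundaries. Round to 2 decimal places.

At z = 18.24 mm: the cylinder: section is a regular 8-gon, circumradius r=10 (perimeter = 2·8·10.000·sin(180°/8) = 61.23 mm); (rotated 45° about Z; rotation is an isometry so areas/perimeters/island counts are preserved). Overall, the cross-section is a single solid region. Total boundary length (outer) = 61.23 mm.

61.23 mm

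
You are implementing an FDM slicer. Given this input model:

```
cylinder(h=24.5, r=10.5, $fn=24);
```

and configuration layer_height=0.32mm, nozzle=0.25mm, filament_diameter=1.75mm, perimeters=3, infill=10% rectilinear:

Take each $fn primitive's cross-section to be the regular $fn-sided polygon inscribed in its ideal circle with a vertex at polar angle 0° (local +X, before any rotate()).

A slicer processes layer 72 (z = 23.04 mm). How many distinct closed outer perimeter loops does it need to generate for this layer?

At z = 23.04 mm: the r=10.5 cylinder gives a regular 24-gon of circumradius 10.5 (constant along its height). The result has 1 disconnected region.

1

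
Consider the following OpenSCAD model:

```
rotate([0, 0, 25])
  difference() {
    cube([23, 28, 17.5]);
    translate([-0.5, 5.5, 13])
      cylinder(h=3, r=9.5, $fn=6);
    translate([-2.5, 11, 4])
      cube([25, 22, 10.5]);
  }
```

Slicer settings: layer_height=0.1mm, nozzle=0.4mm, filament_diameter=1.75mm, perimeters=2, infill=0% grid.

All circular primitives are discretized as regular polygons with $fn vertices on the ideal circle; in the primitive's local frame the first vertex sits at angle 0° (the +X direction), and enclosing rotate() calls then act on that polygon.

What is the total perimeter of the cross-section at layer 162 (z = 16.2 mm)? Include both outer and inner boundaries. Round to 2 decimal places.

102.00 mm

At z = 16.2 mm: the cube (footprint 23×28) is included at this height (perimeter 102.00 mm); the cylinder at (-0.5, 5.5) does not reach this height (z outside [13, 16]); the cube at (-2.5, 11) is not intersected at this z (z outside [4, 14.5]); After the difference (first − rest): none of the subtracted shapes is present at this height, so the 23×28 cube is unchanged — boundary = 102.00 mm; (rotated 25° about Z; rotation is an isometry so areas/perimeters/island counts are preserved). Overall, the cross-section is a single solid region. Total boundary length (outer) = 102.00 mm.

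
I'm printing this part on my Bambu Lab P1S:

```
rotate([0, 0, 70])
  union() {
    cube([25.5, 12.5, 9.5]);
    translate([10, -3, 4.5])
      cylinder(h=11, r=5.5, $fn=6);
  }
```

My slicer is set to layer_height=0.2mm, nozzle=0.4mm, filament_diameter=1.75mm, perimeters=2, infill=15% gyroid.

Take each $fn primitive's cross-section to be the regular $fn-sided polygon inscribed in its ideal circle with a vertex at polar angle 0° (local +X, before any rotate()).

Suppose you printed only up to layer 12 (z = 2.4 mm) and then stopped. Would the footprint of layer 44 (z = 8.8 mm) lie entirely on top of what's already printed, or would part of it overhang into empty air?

part overhangs

Compare the two slices. At z = 2.4: the cube is present — its section is the full 25.5×12.5 rectangle (area 318.75 mm²); the cylinder at (10, -3) is absent (z outside [4.5, 15.5]); Taking the union: only the 25.5×12.5 cube is present, so the union is just that shape — area = 318.75 mm²; (whole slice rotated 70° about Z — lengths, areas and connectivity unchanged). At z = 8.8: the 25.5×12.5 cube contributes its full rectangle (area 318.75 mm²); the cylinder at (10, -3): section is a regular 6-gon, circumradius r=5.5 (area = (6/2)·5.500²·sin(360°/6) = 78.59 mm²); Combining (union): the regions partially overlap — summed areas 397.34 mm² minus the doubly-counted overlap 11.49 mm² gives 385.85 mm² — area = 385.85 mm²; (rotated 70° about Z; rotation is an isometry so areas/perimeters/island counts are preserved). Checking containment: at z = 8.8 the cross-section extends beyond the z = 2.4 cross-section by about 67.10 mm².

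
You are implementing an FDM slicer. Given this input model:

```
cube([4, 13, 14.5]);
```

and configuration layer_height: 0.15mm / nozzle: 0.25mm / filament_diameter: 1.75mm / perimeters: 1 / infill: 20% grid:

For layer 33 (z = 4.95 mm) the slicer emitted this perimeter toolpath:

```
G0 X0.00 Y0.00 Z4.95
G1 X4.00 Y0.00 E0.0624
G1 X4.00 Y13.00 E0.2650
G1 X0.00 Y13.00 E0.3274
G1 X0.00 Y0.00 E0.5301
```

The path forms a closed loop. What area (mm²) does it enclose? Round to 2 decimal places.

52.00 mm²

Apply the shoelace formula to the sequence of (X, Y) vertices; enclosed area = 52.00 mm².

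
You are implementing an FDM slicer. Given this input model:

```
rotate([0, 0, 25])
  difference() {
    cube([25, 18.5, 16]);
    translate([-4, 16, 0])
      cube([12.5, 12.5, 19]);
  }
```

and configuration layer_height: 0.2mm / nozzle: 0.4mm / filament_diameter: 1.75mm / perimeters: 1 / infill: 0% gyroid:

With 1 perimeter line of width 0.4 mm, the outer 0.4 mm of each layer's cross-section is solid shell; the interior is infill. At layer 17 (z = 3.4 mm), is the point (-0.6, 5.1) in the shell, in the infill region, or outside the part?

At z = 3.4 mm: the cube (footprint 25×18.5) is included at this height; the cube at (-4, 16) (footprint 12.5×12.5) is included at this height; After the difference (first − rest): starting from the 25×18.5 cube, the 12.5×12.5 cube at (-4, 16) partially overlaps it — only the 21.25 mm² overlap (of its 156.25 mm²) is removed, clipping the outline — 1 connected region; (whole slice rotated 25° about Z — lengths, areas and connectivity unchanged). Overall, the cross-section is a single solid region. Undo the 25° rotation: the query point maps to (1.612, 4.876) in the un-rotated model frame. The nearest boundary edge runs (0.00, 0.00)→(0.00, 16.00); distance from the point to it = 1.61 mm. The point is inside the cross-section and 1.61 mm from the nearest boundary — more than the 0.4 mm shell width (1 × 0.4), so it's in the infill interior.

infill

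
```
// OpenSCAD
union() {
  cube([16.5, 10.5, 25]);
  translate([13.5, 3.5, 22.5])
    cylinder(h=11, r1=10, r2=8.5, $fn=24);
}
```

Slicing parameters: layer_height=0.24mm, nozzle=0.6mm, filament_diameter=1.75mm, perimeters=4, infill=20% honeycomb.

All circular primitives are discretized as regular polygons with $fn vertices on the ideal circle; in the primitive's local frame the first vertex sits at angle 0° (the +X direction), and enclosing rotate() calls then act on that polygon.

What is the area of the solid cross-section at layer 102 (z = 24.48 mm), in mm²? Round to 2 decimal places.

At z = 24.48 mm: the 16.5×10.5 cube contributes its full rectangle (area 173.25 mm²); the cone at (13.5, 3.5) contributes a regular 24-gon of circumradius 9.730 (interpolated between r1=10 and r2=8.5 at t=0.180) (area = (24/2)·9.730²·sin(360°/24) = 294.04 mm²); Combining (union): the regions partially overlap — summed areas 467.29 mm² minus the doubly-counted overlap 125.85 mm² gives 341.44 mm² — area = 341.44 mm². Overall, the cross-section is a single solid region. Net area = 341.44 mm².

341.44 mm²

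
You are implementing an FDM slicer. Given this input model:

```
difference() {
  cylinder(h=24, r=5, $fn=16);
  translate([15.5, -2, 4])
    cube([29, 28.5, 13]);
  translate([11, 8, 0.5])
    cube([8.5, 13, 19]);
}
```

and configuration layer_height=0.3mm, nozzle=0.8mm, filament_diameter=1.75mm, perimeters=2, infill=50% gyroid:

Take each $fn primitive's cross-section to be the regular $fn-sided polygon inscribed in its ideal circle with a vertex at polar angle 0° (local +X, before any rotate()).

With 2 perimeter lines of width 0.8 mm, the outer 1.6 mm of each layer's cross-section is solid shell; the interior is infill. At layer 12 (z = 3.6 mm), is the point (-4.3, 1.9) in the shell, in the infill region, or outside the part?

At z = 3.6 mm: the r=5 cylinder gives a regular 16-gon of circumradius 5 (constant along its height); the cube at (15.5, -2) does not reach this height (z outside [4, 17]); the 8.5×13 cube at (11, 8) contributes its full rectangle; Subtracting the remaining from the first: starting from the r=5 cylinder, the 8.5×13 cube at (11, 8) misses the remaining region (no effect) — 1 connected region. Overall, the cross-section is a single solid region. The nearest boundary edge runs (-4.62, 1.91)→(-3.54, 3.54); distance from the point to it = 0.27 mm. The point is inside the cross-section, 0.27 mm from the nearest boundary — within the 1.6 mm shell band (2 × 0.8).

shell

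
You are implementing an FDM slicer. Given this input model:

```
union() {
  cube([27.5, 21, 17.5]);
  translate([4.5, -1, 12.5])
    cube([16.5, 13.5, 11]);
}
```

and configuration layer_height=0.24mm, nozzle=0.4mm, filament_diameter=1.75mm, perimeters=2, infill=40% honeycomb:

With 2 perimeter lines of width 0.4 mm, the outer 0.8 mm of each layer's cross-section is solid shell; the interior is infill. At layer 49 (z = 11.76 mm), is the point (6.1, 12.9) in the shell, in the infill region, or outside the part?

infill

At z = 11.76 mm: the cube is present — its section is the full 27.5×21 rectangle; the cube at (4.5, -1) does not reach this height (z outside [12.5, 23.5]); Taking the union: only the 27.5×21 cube is present, so the union is just that shape — 1 connected region. Overall, the cross-section is a single solid region. The nearest boundary edge runs (0.00, 21.00)→(0.00, 0.00); distance from the point to it = 6.10 mm. The point is inside the cross-section and 6.10 mm from the nearest boundary — more than the 0.8 mm shell width (2 × 0.4), so it's in the infill interior.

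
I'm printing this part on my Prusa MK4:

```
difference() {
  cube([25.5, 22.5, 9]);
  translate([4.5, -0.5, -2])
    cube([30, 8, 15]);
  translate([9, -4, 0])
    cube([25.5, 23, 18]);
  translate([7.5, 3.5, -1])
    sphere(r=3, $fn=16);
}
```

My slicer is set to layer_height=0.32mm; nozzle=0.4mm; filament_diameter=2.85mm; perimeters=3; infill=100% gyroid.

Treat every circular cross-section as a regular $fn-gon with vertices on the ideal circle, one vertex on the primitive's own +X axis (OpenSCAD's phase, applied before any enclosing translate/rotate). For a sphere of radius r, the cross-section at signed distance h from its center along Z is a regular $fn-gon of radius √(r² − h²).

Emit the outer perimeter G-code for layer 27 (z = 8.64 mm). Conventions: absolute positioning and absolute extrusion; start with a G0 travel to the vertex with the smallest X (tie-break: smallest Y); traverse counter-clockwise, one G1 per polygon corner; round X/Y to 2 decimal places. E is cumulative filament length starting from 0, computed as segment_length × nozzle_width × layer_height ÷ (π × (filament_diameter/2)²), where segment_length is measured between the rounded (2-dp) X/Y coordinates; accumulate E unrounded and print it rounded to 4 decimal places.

G0 X0.00 Y0.00 Z8.64
G1 X4.50 Y0.00 E0.0903
G1 X4.50 Y7.50 E0.2408
G1 X9.00 Y7.50 E0.3311
G1 X9.00 Y19.00 E0.5618
G1 X25.50 Y19.00 E0.8929
G1 X25.50 Y22.50 E0.9631
G1 X0.00 Y22.50 E1.4747
G1 X0.00 Y0.00 E1.9262

At z = 8.64 mm: the 25.5×22.5 cube contributes its full rectangle; the cube at (4.5, -0.5) (footprint 30×8) is included at this height; the 25.5×23 cube at (9, -4) contributes its full rectangle; the sphere at (7.5, 3.5) is not intersected at this z (|z−center|=9.640 > r=3); Taking the first minus the rest: starting from the 25.5×22.5 cube, the 30×8 cube at (4.5, -0.5) partially overlaps it — only the 157.50 mm² overlap (of its 240.00 mm²) is removed, clipping the outline; the 25.5×23 cube at (9, -4) partially overlaps it — only the 189.75 mm² overlap (of its 586.50 mm²) is removed, clipping the outline — 1 connected region. The outline is a single polygon with 8 vertices. Extrusion per mm of travel: 0.4 × 0.32 / (π × 1.425²) = 0.020065. Accumulating E over each segment gives final E = 1.9262.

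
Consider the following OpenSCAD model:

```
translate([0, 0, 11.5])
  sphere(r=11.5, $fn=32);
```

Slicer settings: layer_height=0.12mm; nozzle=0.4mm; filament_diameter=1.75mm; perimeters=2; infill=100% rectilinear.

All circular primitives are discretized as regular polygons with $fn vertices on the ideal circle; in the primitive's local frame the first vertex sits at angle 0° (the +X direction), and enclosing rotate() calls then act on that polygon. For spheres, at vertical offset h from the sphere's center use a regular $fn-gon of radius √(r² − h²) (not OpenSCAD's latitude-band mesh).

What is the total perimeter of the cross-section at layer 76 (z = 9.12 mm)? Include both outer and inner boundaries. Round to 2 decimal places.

At z = 9.12 mm: the sphere: section is a regular 32-gon, circumradius = √(r²−h²) = √(11.5²−2.38²) = 11.251 (perimeter = 2·32·11.251·sin(180°/32) = 70.58 mm). Overall, the cross-section is a single solid region. Total boundary length (outer) = 70.58 mm.

70.58 mm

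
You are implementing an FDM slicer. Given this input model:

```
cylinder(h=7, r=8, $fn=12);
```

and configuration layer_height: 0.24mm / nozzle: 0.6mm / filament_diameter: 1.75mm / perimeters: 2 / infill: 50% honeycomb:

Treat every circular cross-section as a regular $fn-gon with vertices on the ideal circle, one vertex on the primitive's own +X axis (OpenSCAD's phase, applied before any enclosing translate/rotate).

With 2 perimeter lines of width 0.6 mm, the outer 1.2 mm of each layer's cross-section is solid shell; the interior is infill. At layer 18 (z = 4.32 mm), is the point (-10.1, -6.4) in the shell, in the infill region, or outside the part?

outside

At z = 4.32 mm: the r=8 cylinder contributes a regular 12-gon of circumradius 8. Overall, the cross-section is a single solid region. The nearest boundary edge runs (-8.00, 0.00)→(-6.93, -4.00); distance from the point to it = 3.98 mm. The point is not inside any of the regions above, so it lies outside the cross-section (3.98 mm from the nearest boundary).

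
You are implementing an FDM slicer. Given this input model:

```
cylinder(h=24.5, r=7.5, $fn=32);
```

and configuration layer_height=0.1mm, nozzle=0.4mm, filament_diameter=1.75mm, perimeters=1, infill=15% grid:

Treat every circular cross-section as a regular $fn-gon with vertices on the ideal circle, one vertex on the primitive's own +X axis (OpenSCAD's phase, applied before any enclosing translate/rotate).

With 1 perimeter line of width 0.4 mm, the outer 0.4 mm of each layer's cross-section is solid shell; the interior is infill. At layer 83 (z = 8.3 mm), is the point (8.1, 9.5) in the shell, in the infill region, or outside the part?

outside

At z = 8.3 mm: the cylinder: section is a regular 32-gon, circumradius r=7.5. Overall, the cross-section is a single solid region. The nearest boundary edge runs (5.30, 5.30)→(4.17, 6.24); distance from the point to it = 5.02 mm. The point is not inside any of the regions above, so it lies outside the cross-section (5.02 mm from the nearest boundary).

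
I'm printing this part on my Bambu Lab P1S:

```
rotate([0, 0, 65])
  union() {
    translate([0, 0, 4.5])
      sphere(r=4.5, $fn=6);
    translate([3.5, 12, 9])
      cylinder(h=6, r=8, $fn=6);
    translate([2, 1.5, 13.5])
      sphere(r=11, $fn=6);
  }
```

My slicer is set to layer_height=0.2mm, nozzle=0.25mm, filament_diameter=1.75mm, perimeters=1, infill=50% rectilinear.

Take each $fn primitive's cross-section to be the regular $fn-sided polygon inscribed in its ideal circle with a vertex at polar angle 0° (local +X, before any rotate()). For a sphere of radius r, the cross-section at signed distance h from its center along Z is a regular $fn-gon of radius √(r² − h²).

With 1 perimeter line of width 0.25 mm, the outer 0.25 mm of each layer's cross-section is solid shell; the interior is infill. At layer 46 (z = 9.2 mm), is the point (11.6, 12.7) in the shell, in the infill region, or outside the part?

outside

At z = 9.2 mm: the sphere is absent (|z−center|=4.700 > r=4.5); the r=8 cylinder at (3.5, 12) gives a regular 6-gon of circumradius 8 (constant along its height); the r=11 sphere at (2, 1.5) slices to a regular 6-gon of circumradius 10.125 (√(r²−h²) with h=4.3 from center); Combining (union): the regions partially overlap (shared area 51.96 mm²), so overlapping operands fuse into one piece — 1 connected region; (rotated 65° about Z; rotation is an isometry so areas/perimeters/island counts are preserved). Overall, the cross-section is a single solid region. Undo the 65° rotation: the query point maps to (16.412, -5.146) in the un-rotated model frame. The nearest boundary edge runs (12.12, 1.50)→(7.06, -7.27); distance from the point to it = 7.04 mm. The point is not inside any of the regions above, so it lies outside the cross-section (7.04 mm from the nearest boundary).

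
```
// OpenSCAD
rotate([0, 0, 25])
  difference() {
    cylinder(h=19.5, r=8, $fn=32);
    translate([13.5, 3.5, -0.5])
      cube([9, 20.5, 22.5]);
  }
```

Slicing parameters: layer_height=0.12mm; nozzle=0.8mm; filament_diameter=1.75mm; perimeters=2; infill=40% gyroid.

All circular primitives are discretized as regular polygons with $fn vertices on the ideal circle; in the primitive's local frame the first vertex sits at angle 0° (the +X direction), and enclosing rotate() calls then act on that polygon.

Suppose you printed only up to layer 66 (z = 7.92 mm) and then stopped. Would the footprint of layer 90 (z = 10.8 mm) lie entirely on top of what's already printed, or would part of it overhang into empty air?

entirely on top

Compare the two slices. At z = 7.92: the r=8 cylinder gives a regular 32-gon of circumradius 8 (constant along its height) (area = (32/2)·8.000²·sin(360°/32) = 199.77 mm²); the cube at (13.5, 3.5) (footprint 9×20.5) is included at this height (area 184.50 mm²); After the difference (first − rest): starting from the r=8 cylinder (199.77 mm²), the 9×20.5 cube at (13.5, 3.5) misses the remaining region (no effect) — area = 199.77 mm²; (whole slice rotated 25° about Z — lengths, areas and connectivity unchanged). At z = 10.8: the r=8 cylinder gives a regular 32-gon of circumradius 8 (constant along its height) (area = (32/2)·8.000²·sin(360°/32) = 199.77 mm²); the cube at (13.5, 3.5) (footprint 9×20.5) is included at this height (area 184.50 mm²); Taking the first minus the rest: starting from the r=8 cylinder (199.77 mm²), the 9×20.5 cube at (13.5, 3.5) misses the remaining region (no effect) — area = 199.77 mm²; (whole slice rotated 25° about Z — lengths, areas and connectivity unchanged). Checking containment: the cross-section at z = 10.8 is a subset of the cross-section at z = 7.92.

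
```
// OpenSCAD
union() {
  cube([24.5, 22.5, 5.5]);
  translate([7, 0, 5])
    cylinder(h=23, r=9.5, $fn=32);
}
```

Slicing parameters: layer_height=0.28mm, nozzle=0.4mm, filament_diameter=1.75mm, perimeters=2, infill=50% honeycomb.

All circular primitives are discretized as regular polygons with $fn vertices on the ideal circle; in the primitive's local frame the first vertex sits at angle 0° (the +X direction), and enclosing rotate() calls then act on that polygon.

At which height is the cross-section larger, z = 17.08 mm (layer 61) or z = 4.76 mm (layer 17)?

layer 17 (z = 4.76 mm)

Layer 61 (z = 17.08): the cube is absent (z outside [0, 5.5]); the r=9.5 cylinder at (7, 0) gives a regular 32-gon of circumradius 9.5 (constant along its height) (area = (32/2)·9.500²·sin(360°/32) = 281.71 mm²); Combining (union): only the r=9.5 cylinder at (7, 0) is present, so the union is just that shape — area = 281.71 mm². So its area = 281.71 mm². Layer 17 (z = 4.76): the cube is present — its section is the full 24.5×22.5 rectangle (area 551.25 mm²); the cylinder at (7, 0) is not intersected at this z (z outside [5, 28]); Merging all regions: only the 24.5×22.5 cube is present, so the union is just that shape — area = 551.25 mm². So its area = 551.25 mm². Layer 17 is larger (551.25 vs 281.71 mm²).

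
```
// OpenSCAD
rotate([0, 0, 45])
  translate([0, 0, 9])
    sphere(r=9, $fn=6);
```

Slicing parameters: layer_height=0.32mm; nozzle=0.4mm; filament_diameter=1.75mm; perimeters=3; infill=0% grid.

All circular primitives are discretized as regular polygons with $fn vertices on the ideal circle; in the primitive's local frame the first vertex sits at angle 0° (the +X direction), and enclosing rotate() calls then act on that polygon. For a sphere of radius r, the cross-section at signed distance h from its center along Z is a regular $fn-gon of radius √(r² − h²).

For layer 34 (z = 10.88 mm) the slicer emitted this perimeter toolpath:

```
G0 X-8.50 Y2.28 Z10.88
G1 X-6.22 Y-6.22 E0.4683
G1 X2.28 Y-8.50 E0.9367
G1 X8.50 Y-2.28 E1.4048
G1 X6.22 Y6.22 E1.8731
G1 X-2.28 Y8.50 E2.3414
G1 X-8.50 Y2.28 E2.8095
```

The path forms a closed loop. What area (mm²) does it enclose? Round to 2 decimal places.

Apply the shoelace formula to the sequence of (X, Y) vertices; enclosed area = 201.15 mm².

201.15 mm²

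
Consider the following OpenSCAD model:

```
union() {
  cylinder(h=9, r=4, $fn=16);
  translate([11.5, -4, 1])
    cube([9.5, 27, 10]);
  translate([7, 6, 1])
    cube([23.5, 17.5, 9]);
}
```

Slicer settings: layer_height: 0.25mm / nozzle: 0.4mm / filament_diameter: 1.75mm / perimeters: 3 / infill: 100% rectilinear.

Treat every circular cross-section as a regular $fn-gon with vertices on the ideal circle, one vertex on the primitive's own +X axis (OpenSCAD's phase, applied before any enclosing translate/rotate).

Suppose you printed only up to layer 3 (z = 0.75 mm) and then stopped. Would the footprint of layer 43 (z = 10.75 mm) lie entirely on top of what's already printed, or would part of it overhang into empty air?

Compare the two slices. At z = 0.75: the r=4 cylinder gives a regular 16-gon of circumradius 4 (constant along its height) (area = (16/2)·4.000²·sin(360°/16) = 48.98 mm²); the cube at (11.5, -4) is not intersected at this z (z outside [1, 11]); the cube at (7, 6) is absent (z outside [1, 10]); Merging all regions: only the r=4 cylinder is present, so the union is just that shape — area = 48.98 mm². At z = 10.75: the cylinder is not intersected at this z (z outside [0, 9]); the cube at (11.5, -4) (footprint 9.5×27) is included at this height (area 256.50 mm²); the cube at (7, 6) does not reach this height (z outside [1, 10]); Merging all regions: only the 9.5×27 cube at (11.5, -4) is present, so the union is just that shape — area = 256.50 mm². Checking containment: at z = 10.75 the cross-section extends beyond the z = 0.75 cross-section by about 256.50 mm².

part overhangs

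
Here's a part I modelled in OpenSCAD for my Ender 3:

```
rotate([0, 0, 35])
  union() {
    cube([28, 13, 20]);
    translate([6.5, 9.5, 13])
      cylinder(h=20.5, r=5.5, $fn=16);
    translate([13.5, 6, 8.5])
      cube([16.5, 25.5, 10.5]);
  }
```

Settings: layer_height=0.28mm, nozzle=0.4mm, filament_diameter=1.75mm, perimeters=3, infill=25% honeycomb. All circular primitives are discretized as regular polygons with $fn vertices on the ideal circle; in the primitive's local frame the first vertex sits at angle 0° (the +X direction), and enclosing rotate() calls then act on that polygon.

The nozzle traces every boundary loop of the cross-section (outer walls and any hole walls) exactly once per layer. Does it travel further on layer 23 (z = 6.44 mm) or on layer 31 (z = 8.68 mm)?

layer 31 (z = 8.68 mm)

Layer 23 (z = 6.44): the cube (footprint 28×13) is included at this height (perimeter 82.00 mm); the cylinder at (6.5, 9.5) does not reach this height (z outside [13, 33.5]); the cube at (13.5, 6) is not intersected at this z (z outside [8.5, 19]); Merging all regions: only the 28×13 cube is present, so the union is just that shape — boundary = 82.00 mm; (whole slice rotated 35° about Z — lengths, areas and connectivity unchanged). So its perimeter = 82.00 mm. Layer 31 (z = 8.68): the 28×13 cube contributes its full rectangle (perimeter 82.00 mm); the cylinder at (6.5, 9.5) does not reach this height (z outside [13, 33.5]); the cube at (13.5, 6) is present — its section is the full 16.5×25.5 rectangle (perimeter 84.00 mm); Taking the union: the regions partially overlap (shared area 101.50 mm²), so the edge portions inside another operand are dropped and the merged outline is re-measured after clipping — boundary = 123.00 mm; (whole slice rotated 35° about Z — lengths, areas and connectivity unchanged). So its perimeter = 123.00 mm. Layer 31 is larger (123.00 vs 82.00 mm).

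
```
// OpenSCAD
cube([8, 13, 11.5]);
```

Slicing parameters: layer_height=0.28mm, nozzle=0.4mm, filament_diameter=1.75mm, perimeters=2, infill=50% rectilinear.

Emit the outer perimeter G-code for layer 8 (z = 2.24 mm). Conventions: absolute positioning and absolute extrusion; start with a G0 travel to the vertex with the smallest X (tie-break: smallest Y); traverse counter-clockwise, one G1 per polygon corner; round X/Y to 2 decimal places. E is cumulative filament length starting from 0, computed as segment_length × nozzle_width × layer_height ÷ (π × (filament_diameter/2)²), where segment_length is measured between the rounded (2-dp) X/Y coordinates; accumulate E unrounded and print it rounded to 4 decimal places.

At z = 2.24 mm: the 8×13 cube contributes its full rectangle. The outline is a single polygon with 4 vertices. Extrusion per mm of travel: 0.4 × 0.28 / (π × 0.875²) = 0.046564. Accumulating E over each segment gives final E = 1.9557.

G0 X0.00 Y0.00 Z2.24
G1 X8.00 Y0.00 E0.3725
G1 X8.00 Y13.00 E0.9778
G1 X0.00 Y13.00 E1.3504
G1 X0.00 Y0.00 E1.9557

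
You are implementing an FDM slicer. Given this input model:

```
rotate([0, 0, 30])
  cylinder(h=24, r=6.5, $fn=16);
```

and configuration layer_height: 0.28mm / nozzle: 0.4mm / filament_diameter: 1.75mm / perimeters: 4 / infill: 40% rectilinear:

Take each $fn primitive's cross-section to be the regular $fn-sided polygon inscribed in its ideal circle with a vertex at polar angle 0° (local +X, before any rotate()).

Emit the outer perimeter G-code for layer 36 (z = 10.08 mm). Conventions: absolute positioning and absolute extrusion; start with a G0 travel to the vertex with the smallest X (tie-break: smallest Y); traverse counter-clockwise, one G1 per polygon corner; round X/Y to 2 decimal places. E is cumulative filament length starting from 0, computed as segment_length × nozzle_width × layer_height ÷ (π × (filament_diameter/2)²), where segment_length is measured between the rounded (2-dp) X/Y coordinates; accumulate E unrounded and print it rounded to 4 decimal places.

At z = 10.08 mm: the r=6.5 cylinder contributes a regular 16-gon of circumradius 6.5; (whole slice rotated 30° about Z — lengths, areas and connectivity unchanged). The outline is a single polygon with 16 vertices. Extrusion per mm of travel: 0.4 × 0.28 / (π × 0.875²) = 0.046564. Accumulating E over each segment gives final E = 1.8897.

G0 X-6.44 Y-0.85 Z10.08
G1 X-5.63 Y-3.25 E0.1179
G1 X-3.96 Y-5.16 E0.2361
G1 X-1.68 Y-6.28 E0.3544
G1 X0.85 Y-6.44 E0.4724
G1 X3.25 Y-5.63 E0.5904
G1 X5.16 Y-3.96 E0.7085
G1 X6.28 Y-1.68 E0.8268
G1 X6.44 Y0.85 E0.9448
G1 X5.63 Y3.25 E1.0628
G1 X3.96 Y5.16 E1.1809
G1 X1.68 Y6.28 E1.2992
G1 X-0.85 Y6.44 E1.4172
G1 X-3.25 Y5.63 E1.5352
G1 X-5.16 Y3.96 E1.6533
G1 X-6.28 Y1.68 E1.7716
G1 X-6.44 Y-0.85 E1.8897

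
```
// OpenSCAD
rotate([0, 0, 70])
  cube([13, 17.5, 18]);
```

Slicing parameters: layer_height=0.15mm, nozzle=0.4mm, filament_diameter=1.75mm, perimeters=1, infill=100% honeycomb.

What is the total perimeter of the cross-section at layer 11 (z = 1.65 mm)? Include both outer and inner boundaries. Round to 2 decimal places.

At z = 1.65 mm: the 13×17.5 cube contributes its full rectangle (perimeter 61.00 mm); (whole slice rotated 70° about Z — lengths, areas and connectivity unchanged). Overall, the cross-section is a single solid region. Total boundary length (outer) = 61.00 mm.

61.00 mm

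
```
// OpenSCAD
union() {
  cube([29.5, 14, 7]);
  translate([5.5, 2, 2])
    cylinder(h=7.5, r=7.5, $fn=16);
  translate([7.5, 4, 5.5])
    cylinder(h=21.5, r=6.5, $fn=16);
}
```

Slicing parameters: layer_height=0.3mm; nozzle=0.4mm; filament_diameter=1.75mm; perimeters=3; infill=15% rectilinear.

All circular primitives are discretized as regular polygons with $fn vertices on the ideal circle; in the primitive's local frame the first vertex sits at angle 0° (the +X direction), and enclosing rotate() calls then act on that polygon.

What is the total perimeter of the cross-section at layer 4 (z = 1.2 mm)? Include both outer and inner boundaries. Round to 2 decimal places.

At z = 1.2 mm: the cube is present — its section is the full 29.5×14 rectangle (perimeter 87.00 mm); the cylinder at (5.5, 2) does not reach this height (z outside [2, 9.5]); the cylinder at (7.5, 4) is not intersected at this z (z outside [5.5, 27]); Taking the union: only the 29.5×14 cube is present, so the union is just that shape — boundary = 87.00 mm. Overall, the cross-section is a single solid region. Total boundary length (outer) = 87.00 mm.

87.00 mm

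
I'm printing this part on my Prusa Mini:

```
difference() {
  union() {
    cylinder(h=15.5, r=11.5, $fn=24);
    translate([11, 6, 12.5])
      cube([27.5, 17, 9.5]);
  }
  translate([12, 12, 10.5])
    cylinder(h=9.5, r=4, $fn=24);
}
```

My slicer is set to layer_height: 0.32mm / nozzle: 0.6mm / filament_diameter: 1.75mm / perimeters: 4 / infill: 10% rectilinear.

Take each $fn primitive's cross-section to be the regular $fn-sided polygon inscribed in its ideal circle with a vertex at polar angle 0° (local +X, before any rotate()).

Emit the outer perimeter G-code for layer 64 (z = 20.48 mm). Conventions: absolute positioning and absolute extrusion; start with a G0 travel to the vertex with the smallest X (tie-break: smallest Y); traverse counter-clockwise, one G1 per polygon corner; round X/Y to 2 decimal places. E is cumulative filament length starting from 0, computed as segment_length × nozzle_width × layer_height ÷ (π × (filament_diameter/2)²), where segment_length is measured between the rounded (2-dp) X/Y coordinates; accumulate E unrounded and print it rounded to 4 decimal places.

At z = 20.48 mm: the cylinder does not reach this height (z outside [0, 15.5]); the cube at (11, 6) is present — its section is the full 27.5×17 rectangle; Merging all regions: only the 27.5×17 cube at (11, 6) is present, so the union is just that shape — 1 connected region; the cylinder at (12, 12) does not reach this height (z outside [10.5, 20]); Taking the first minus the rest: none of the subtracted shapes is present at this height, so the result so far is unchanged — 1 connected region. The outline is a single polygon with 4 vertices. Extrusion per mm of travel: 0.6 × 0.32 / (π × 0.875²) = 0.079824. Accumulating E over each segment gives final E = 7.1044.

G0 X11.00 Y6.00 Z20.48
G1 X38.50 Y6.00 E2.1952
G1 X38.50 Y23.00 E3.5522
G1 X11.00 Y23.00 E5.7474
G1 X11.00 Y6.00 E7.1044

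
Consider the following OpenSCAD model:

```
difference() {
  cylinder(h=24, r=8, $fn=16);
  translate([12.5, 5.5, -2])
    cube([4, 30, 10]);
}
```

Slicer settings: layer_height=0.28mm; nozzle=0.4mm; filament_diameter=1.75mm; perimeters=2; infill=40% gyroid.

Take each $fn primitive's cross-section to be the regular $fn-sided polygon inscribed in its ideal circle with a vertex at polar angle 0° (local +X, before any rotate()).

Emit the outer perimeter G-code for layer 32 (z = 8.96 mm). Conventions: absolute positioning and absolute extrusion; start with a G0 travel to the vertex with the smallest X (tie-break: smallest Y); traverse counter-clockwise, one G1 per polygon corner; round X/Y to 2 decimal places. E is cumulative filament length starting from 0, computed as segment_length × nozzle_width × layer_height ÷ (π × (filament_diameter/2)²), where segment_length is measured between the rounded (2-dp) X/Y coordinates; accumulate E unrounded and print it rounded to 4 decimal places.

At z = 8.96 mm: the r=8 cylinder gives a regular 16-gon of circumradius 8 (constant along its height); the cube at (12.5, 5.5) is absent (z outside [-2, 8]); Subtracting the remaining from the first: none of the subtracted shapes is present at this height, so the r=8 cylinder is unchanged — 1 connected region. The outline is a single polygon with 16 vertices. Extrusion per mm of travel: 0.4 × 0.28 / (π × 0.875²) = 0.046564. Accumulating E over each segment gives final E = 2.3257.

G0 X-8.00 Y0.00 Z8.96
G1 X-7.39 Y-3.06 E0.1453
G1 X-5.66 Y-5.66 E0.2907
G1 X-3.06 Y-7.39 E0.4361
G1 X0.00 Y-8.00 E0.5814
G1 X3.06 Y-7.39 E0.7267
G1 X5.66 Y-5.66 E0.8721
G1 X7.39 Y-3.06 E1.0175
G1 X8.00 Y0.00 E1.1628
G1 X7.39 Y3.06 E1.3081
G1 X5.66 Y5.66 E1.4535
G1 X3.06 Y7.39 E1.5990
G1 X0.00 Y8.00 E1.7442
G1 X-3.06 Y7.39 E1.8895
G1 X-5.66 Y5.66 E2.0350
G1 X-7.39 Y3.06 E2.1804
G1 X-8.00 Y0.00 E2.3257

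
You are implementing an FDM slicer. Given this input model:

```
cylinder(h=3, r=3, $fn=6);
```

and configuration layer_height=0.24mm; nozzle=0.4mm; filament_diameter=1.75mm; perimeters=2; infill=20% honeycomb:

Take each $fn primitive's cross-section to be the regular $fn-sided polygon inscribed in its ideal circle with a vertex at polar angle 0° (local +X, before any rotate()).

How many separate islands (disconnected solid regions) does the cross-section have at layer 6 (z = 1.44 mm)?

1

At z = 1.44 mm: the r=3 cylinder gives a regular 6-gon of circumradius 3 (constant along its height). Overall, the cross-section is a single solid region. Island count = 1.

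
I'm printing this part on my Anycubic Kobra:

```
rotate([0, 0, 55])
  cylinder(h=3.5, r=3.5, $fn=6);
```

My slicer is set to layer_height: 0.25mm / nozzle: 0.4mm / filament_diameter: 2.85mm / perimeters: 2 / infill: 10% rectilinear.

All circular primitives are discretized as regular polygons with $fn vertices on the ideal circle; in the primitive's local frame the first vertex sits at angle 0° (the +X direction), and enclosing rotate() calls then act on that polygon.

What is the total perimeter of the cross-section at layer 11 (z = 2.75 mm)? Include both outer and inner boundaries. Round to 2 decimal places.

21.00 mm

At z = 2.75 mm: the cylinder: section is a regular 6-gon, circumradius r=3.5 (perimeter = 2·6·3.500·sin(180°/6) = 21.00 mm); (rotated 55° about Z; rotation is an isometry so areas/perimeters/island counts are preserved). Overall, the cross-section is a single solid region. Total boundary length (outer) = 21.00 mm.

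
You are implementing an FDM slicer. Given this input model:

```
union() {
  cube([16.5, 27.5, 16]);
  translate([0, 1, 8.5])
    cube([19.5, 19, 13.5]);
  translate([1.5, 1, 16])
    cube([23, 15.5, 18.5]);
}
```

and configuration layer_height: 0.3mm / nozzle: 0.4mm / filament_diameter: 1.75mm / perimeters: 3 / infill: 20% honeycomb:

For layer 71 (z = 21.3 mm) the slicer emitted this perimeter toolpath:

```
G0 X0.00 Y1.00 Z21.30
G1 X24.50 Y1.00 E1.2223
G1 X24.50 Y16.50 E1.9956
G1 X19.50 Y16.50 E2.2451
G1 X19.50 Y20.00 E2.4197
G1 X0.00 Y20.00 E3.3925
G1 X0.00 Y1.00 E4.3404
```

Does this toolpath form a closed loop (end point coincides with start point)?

yes

Start point (G0): (0.00, 1.00). End point (last G1): the path returns to the start — closed.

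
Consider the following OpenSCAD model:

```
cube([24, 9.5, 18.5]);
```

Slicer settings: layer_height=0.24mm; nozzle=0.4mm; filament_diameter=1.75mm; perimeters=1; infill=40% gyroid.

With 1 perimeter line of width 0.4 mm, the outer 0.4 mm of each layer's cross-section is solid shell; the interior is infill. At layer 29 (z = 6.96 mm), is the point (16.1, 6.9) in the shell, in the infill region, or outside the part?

At z = 6.96 mm: the cube (footprint 24×9.5) is included at this height. Overall, the cross-section is a single solid region. The nearest boundary edge runs (24.00, 9.50)→(0.00, 9.50); distance from the point to it = 2.60 mm. The point is inside the cross-section and 2.60 mm from the nearest boundary — more than the 0.4 mm shell width (1 × 0.4), so it's in the infill interior.

infill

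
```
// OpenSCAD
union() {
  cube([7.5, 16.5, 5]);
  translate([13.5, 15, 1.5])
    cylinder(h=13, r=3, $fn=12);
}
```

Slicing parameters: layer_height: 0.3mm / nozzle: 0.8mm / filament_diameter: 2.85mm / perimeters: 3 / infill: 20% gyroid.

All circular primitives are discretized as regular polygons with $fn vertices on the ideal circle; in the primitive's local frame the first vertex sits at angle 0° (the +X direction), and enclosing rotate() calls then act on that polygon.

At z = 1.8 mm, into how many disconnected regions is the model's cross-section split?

2

At z = 1.8 mm: the 7.5×16.5 cube contributes its full rectangle; the r=3 cylinder at (13.5, 15) gives a regular 12-gon of circumradius 3 (constant along its height); Merging all regions: the 2 present regions are separate (no shared area or edge), so areas and boundary lengths simply add and each stays a separate island — 2 connected regions. The result has 2 disconnected regions.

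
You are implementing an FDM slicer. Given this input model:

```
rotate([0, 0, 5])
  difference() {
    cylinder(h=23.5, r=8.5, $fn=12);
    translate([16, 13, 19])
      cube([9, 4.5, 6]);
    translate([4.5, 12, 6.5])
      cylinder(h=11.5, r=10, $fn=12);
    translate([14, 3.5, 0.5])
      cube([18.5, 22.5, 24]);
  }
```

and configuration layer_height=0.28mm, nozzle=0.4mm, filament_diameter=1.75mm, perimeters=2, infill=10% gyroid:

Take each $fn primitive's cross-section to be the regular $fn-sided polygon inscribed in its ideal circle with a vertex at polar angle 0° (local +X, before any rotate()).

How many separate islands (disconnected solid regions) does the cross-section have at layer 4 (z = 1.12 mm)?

At z = 1.12 mm: the r=8.5 cylinder gives a regular 12-gon of circumradius 8.5 (constant along its height); the cube at (16, 13) is absent (z outside [19, 25]); the cylinder at (4.5, 12) does not reach this height (z outside [6.5, 18]); the cube at (14, 3.5) (footprint 18.5×22.5) is included at this height; Taking the first minus the rest: starting from the r=8.5 cylinder, the 18.5×22.5 cube at (14, 3.5) misses the remaining region (no effect) — 1 connected region; (rotated 5° about Z; rotation is an isometry so areas/perimeters/island counts are preserved). Overall, the cross-section is a single solid region. Island count = 1.

1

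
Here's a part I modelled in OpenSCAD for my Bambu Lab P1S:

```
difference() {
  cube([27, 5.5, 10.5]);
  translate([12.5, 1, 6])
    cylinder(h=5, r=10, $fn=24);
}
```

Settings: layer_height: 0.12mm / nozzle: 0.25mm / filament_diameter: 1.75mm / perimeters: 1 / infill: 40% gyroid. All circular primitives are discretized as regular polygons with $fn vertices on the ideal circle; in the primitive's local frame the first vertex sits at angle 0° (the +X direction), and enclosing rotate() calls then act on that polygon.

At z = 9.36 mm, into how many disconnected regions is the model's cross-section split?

2

At z = 9.36 mm: the 27×5.5 cube contributes its full rectangle; the cylinder at (12.5, 1): section is a regular 24-gon, circumradius r=10; Subtracting the remaining from the first: starting from the 27×5.5 cube, the r=10 cylinder at (12.5, 1) partially overlaps it — only the 106.17 mm² overlap (of its 310.58 mm²) is removed, clipping the outline — 2 connected regions. The result has 2 disconnected regions.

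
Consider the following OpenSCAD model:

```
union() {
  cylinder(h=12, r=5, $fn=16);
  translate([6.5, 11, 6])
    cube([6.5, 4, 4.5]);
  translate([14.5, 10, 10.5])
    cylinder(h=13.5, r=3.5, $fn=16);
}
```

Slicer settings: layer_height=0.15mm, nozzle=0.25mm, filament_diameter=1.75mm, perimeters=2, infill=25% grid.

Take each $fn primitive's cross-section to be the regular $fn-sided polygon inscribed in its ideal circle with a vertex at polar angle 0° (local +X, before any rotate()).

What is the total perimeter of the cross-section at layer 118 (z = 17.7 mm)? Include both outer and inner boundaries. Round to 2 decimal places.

At z = 17.7 mm: the cylinder does not reach this height (z outside [0, 12]); the cube at (6.5, 11) is absent (z outside [6, 10.5]); the cylinder at (14.5, 10): section is a regular 16-gon, circumradius r=3.5 (perimeter = 2·16·3.500·sin(180°/16) = 21.85 mm); Combining (union): only the r=3.5 cylinder at (14.5, 10) is present, so the union is just that shape — boundary = 21.85 mm. Overall, the cross-section is a single solid region. Total boundary length (outer) = 21.85 mm.

21.85 mm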